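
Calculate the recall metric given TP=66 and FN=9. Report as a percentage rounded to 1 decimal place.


Recall = TP / (TP + FN) * 100
= 66 / (66 + 9)
= 66 / 75
= 0.88
= 88.0%

88.0


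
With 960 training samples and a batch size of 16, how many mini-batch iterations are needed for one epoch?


Iterations per epoch = dataset_size / batch_size
= 960 / 16
= 60

60


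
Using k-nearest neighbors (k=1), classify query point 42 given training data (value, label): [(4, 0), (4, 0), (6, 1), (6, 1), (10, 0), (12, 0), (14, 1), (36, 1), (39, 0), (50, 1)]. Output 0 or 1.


Distances from query 42:
Point 39 (class 0): distance = 3
K=1 nearest neighbors: classes = [0]
Votes for class 1: 0 / 1
Majority vote => class 0

0


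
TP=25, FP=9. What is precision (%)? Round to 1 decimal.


Precision = TP / (TP + FP) * 100
= 25 / (25 + 9)
= 25 / 34
= 0.7353
= 73.5%

73.5


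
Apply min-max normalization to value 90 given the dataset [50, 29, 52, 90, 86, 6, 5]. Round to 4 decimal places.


Min = 5, Max = 90
Range = 90 - 5 = 85
Scaled = (x - min) / (max - min)
= (90 - 5) / 85
= 85 / 85
= 1.0000

1.0000


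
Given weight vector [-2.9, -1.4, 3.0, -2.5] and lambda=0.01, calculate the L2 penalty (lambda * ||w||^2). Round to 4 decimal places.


Squaring each weight:
(-2.9)^2 = 8.41
(-1.4)^2 = 1.96
3.0^2 = 9.0
(-2.5)^2 = 6.25
Sum of squares = 25.62
Penalty = 0.01 * 25.62 = 0.2562

0.2562


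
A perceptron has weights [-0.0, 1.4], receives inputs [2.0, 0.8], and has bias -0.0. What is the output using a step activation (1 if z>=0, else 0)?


z = w . x + b
= -0.0*2.0 + 1.4*0.8 + -0.0
= -0.0 + 1.12 + -0.0
= 1.12 + -0.0
= 1.12
Since z = 1.12 >= 0, output = 1

1


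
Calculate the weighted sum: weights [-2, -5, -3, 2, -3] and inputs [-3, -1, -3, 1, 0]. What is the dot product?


Element-wise products:
-2 * -3 = 6
-5 * -1 = 5
-3 * -3 = 9
2 * 1 = 2
-3 * 0 = 0
Sum = 6 + 5 + 9 + 2 + 0
= 22

22


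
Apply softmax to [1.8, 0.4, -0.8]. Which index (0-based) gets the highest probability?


Softmax is a monotonic transformation, so it preserves the argmax.
We need to find the index of the maximum logit.
Index 0: 1.8
Index 1: 0.4
Index 2: -0.8
Maximum logit = 1.8 at index 0

0


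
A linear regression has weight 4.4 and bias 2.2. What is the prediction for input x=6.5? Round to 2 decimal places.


y = 4.4 * 6.5 + (2.2)
= 28.6 + (2.2)
= 30.80

30.80


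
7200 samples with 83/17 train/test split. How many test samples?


Train samples = 7200 * 83% = 5976
Test samples = 7200 - 5976
= 1224

1224


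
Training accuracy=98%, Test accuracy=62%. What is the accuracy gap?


Gap = train_accuracy - test_accuracy
= 98 - 62
= 36%
This large gap strongly indicates overfitting.

36


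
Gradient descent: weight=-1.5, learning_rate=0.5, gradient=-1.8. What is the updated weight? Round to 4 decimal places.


w_new = w_old - lr * gradient
= -1.5 - 0.5 * -1.8
= -1.5 - (-0.9)
= -0.6000

-0.6000


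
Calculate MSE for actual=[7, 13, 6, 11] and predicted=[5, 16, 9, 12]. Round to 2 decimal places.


Differences: [2, -3, -3, -1]
Squared errors: [4, 9, 9, 1]
Sum of squared errors = 23
MSE = 23 / 4 = 5.75

5.75


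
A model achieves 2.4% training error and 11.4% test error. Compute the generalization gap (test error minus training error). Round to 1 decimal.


Generalization gap = test_error - train_error
= 11.4 - 2.4
= 9.0%
A moderate gap.

9.0


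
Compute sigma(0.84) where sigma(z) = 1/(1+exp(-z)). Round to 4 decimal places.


sigmoid(z) = 1 / (1 + exp(-z))
exp(-(0.84)) = exp(-0.84) = 0.4317
1 + 0.4317 = 1.4317
1 / 1.4317 = 0.6985

0.6985


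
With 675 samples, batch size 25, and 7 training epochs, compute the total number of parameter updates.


Iterations per epoch = 675 / 25 = 27
Total updates = iterations_per_epoch * epochs
= 27 * 7
= 189

189


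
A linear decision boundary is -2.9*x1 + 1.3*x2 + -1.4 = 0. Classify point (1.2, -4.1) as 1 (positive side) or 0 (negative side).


Compute -2.9 * 1.2 + 1.3 * -4.1 + -1.4
= -3.48 + -5.33 + -1.4
= -10.21
Since -10.21 < 0, the point is on the negative side.

0


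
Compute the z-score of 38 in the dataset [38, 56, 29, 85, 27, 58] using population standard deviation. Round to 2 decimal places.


Mean = (38 + 56 + 29 + 85 + 27 + 58) / 6 = 48.8333
Variance = sum((x_i - mean)^2) / n = 405.1389
Std = sqrt(405.1389) = 20.1281
Z = (x - mean) / std
= (38 - 48.8333) / 20.1281
= -10.8333 / 20.1281
= -0.54

-0.54


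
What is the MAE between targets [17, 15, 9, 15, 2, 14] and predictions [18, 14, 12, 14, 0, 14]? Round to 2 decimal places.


Absolute errors: [1, 1, 3, 1, 2, 0]
Sum of absolute errors = 8
MAE = 8 / 6 = 1.33

1.33


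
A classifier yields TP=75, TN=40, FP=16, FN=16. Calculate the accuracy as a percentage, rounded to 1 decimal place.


Accuracy = (TP + TN) / (TP + TN + FP + FN) * 100
= (75 + 40) / (75 + 40 + 16 + 16)
= 115 / 147
= 0.7823
= 78.2%

78.2


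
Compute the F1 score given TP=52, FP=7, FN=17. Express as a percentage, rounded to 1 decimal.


Precision = TP / (TP + FP) = 52 / 59 = 0.8814
Recall = TP / (TP + FN) = 52 / 69 = 0.7536
F1 = 2 * P * R / (P + R)
= 2 * 0.8814 * 0.7536 / (0.8814 + 0.7536)
= 1.3284 / 1.635
= 0.8125
As percentage: 81.3%

81.3


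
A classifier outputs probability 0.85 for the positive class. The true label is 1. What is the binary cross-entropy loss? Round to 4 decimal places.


For y=1: Loss = -log(p)
= -log(0.85)
= -(-0.1625)
= 0.1625

0.1625


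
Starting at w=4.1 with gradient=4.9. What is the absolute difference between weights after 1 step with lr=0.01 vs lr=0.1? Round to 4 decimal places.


With lr=0.01: w_new = 4.1 - 0.01 * 4.9 = 4.051
With lr=0.1: w_new = 4.1 - 0.1 * 4.9 = 3.61
Absolute difference = |4.051 - 3.61|
= 0.4410

0.4410


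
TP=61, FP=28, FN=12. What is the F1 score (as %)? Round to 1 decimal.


Precision = TP / (TP + FP) = 61 / 89 = 0.6854
Recall = TP / (TP + FN) = 61 / 73 = 0.8356
F1 = 2 * P * R / (P + R)
= 2 * 0.6854 * 0.8356 / (0.6854 + 0.8356)
= 1.1455 / 1.521
= 0.7531
As percentage: 75.3%

75.3


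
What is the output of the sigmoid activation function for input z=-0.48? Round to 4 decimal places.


sigmoid(z) = 1 / (1 + exp(-z))
exp(-(-0.48)) = exp(0.48) = 1.6161
1 + 1.6161 = 2.6161
1 / 2.6161 = 0.3823

0.3823


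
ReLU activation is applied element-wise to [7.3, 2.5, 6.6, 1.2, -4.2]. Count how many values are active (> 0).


ReLU(x) = max(0, x) for each element:
ReLU(7.3) = 7.3
ReLU(2.5) = 2.5
ReLU(6.6) = 6.6
ReLU(1.2) = 1.2
ReLU(-4.2) = 0
Active neurons (>0): 4

4


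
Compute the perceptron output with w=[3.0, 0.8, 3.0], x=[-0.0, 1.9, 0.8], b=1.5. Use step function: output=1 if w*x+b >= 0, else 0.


z = w . x + b
= 3.0*-0.0 + 0.8*1.9 + 3.0*0.8 + 1.5
= -0.0 + 1.52 + 2.4 + 1.5
= 3.92 + 1.5
= 5.42
Since z = 5.42 >= 0, output = 1

1


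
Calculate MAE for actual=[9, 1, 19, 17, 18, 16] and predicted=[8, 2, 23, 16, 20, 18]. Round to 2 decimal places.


Absolute errors: [1, 1, 4, 1, 2, 2]
Sum of absolute errors = 11
MAE = 11 / 6 = 1.83

1.83


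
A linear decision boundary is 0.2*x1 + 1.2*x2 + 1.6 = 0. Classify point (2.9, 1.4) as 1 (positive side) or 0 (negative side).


Compute 0.2 * 2.9 + 1.2 * 1.4 + 1.6
= 0.58 + 1.68 + 1.6
= 3.86
Since 3.86 >= 0, the point is on the positive side.

1


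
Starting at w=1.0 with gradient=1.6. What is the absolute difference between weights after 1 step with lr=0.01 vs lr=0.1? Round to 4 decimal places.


With lr=0.01: w_new = 1.0 - 0.01 * 1.6 = 0.984
With lr=0.1: w_new = 1.0 - 0.1 * 1.6 = 0.84
Absolute difference = |0.984 - 0.84|
= 0.1440

0.1440


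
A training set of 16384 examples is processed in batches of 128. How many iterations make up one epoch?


Iterations per epoch = dataset_size / batch_size
= 16384 / 128
= 128

128


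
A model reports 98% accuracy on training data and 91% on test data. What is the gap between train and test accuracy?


Gap = train_accuracy - test_accuracy
= 98 - 91
= 7%
This moderate gap may indicate mild overfitting.

7


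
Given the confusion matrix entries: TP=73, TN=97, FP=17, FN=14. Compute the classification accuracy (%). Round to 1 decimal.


Accuracy = (TP + TN) / (TP + TN + FP + FN) * 100
= (73 + 97) / (73 + 97 + 17 + 14)
= 170 / 201
= 0.8458
= 84.6%

84.6


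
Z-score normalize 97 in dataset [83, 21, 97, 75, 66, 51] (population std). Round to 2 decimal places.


Mean = (83 + 21 + 97 + 75 + 66 + 51) / 6 = 65.5
Variance = sum((x_i - mean)^2) / n = 596.5833
Std = sqrt(596.5833) = 24.4251
Z = (x - mean) / std
= (97 - 65.5) / 24.4251
= 31.5 / 24.4251
= 1.29

1.29


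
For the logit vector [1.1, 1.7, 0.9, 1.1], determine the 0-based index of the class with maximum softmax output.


Softmax is a monotonic transformation, so it preserves the argmax.
We need to find the index of the maximum logit.
Index 0: 1.1
Index 1: 1.7
Index 2: 0.9
Index 3: 1.1
Maximum logit = 1.7 at index 1

1


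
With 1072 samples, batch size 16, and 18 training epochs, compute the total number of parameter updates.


Iterations per epoch = 1072 / 16 = 67
Total updates = iterations_per_epoch * epochs
= 67 * 18
= 1206

1206


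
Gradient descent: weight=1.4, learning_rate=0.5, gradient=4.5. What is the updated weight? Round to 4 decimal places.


w_new = w_old - lr * gradient
= 1.4 - 0.5 * 4.5
= 1.4 - (2.25)
= -0.8500

-0.8500


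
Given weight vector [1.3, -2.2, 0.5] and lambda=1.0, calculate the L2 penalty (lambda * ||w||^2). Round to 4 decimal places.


Squaring each weight:
1.3^2 = 1.69
(-2.2)^2 = 4.84
0.5^2 = 0.25
Sum of squares = 6.78
Penalty = 1.0 * 6.78 = 6.7800

6.7800


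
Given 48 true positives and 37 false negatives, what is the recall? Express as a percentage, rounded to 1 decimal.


Recall = TP / (TP + FN) * 100
= 48 / (48 + 37)
= 48 / 85
= 0.5647
= 56.5%

56.5


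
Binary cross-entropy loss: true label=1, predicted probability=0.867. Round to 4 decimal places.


For y=1: Loss = -log(p)
= -log(0.867)
= -(-0.1427)
= 0.1427

0.1427


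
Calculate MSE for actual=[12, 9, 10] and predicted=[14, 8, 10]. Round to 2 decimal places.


Differences: [-2, 1, 0]
Squared errors: [4, 1, 0]
Sum of squared errors = 5
MSE = 5 / 3 = 1.67

1.67


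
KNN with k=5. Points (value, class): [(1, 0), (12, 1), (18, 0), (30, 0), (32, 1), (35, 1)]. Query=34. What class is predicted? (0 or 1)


Distances from query 34:
Point 35 (class 1): distance = 1
Point 32 (class 1): distance = 2
Point 30 (class 0): distance = 4
Point 18 (class 0): distance = 16
Point 12 (class 1): distance = 22
K=5 nearest neighbors: classes = [1, 1, 0, 0, 1]
Votes for class 1: 3 / 5
Majority vote => class 1

1


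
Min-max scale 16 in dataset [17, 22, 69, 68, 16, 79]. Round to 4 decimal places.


Min = 16, Max = 79
Range = 79 - 16 = 63
Scaled = (x - min) / (max - min)
= (16 - 16) / 63
= 0 / 63
= 0.0000

0.0000


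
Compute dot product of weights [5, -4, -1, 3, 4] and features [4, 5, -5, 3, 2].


Element-wise products:
5 * 4 = 20
-4 * 5 = -20
-1 * -5 = 5
3 * 3 = 9
4 * 2 = 8
Sum = 20 + -20 + 5 + 9 + 8
= 22

22


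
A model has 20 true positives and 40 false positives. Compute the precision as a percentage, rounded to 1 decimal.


Precision = TP / (TP + FP) * 100
= 20 / (20 + 40)
= 20 / 60
= 0.3333
= 33.3%

33.3


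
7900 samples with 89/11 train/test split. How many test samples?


Train samples = 7900 * 89% = 7031
Test samples = 7900 - 7031
= 869

869


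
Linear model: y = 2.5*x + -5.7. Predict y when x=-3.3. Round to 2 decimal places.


y = 2.5 * -3.3 + (-5.7)
= -8.25 + (-5.7)
= -13.95

-13.95


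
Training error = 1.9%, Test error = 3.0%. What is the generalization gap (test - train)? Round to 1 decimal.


Generalization gap = test_error - train_error
= 3.0 - 1.9
= 1.1%
A small gap suggests good generalization.

1.1


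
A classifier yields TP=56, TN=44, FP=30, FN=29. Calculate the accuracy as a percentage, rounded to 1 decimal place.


Accuracy = (TP + TN) / (TP + TN + FP + FN) * 100
= (56 + 44) / (56 + 44 + 30 + 29)
= 100 / 159
= 0.6289
= 62.9%

62.9


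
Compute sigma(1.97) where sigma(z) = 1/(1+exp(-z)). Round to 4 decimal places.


sigmoid(z) = 1 / (1 + exp(-z))
exp(-(1.97)) = exp(-1.97) = 0.1395
1 + 0.1395 = 1.1395
1 / 1.1395 = 0.8776

0.8776


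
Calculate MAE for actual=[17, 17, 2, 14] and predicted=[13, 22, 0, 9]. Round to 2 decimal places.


Absolute errors: [4, 5, 2, 5]
Sum of absolute errors = 16
MAE = 16 / 4 = 4.00

4.00


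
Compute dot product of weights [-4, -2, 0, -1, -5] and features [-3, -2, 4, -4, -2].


Element-wise products:
-4 * -3 = 12
-2 * -2 = 4
0 * 4 = 0
-1 * -4 = 4
-5 * -2 = 10
Sum = 12 + 4 + 0 + 4 + 10
= 30

30


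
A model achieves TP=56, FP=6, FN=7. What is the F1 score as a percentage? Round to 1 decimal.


Precision = TP / (TP + FP) = 56 / 62 = 0.9032
Recall = TP / (TP + FN) = 56 / 63 = 0.8889
F1 = 2 * P * R / (P + R)
= 2 * 0.9032 * 0.8889 / (0.9032 + 0.8889)
= 1.6057 / 1.7921
= 0.896
As percentage: 89.6%

89.6


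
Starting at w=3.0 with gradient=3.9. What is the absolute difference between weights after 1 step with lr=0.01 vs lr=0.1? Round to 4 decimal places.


With lr=0.01: w_new = 3.0 - 0.01 * 3.9 = 2.961
With lr=0.1: w_new = 3.0 - 0.1 * 3.9 = 2.61
Absolute difference = |2.961 - 2.61|
= 0.3510

0.3510


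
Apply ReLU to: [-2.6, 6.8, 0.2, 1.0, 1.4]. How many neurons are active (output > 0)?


ReLU(x) = max(0, x) for each element:
ReLU(-2.6) = 0
ReLU(6.8) = 6.8
ReLU(0.2) = 0.2
ReLU(1.0) = 1.0
ReLU(1.4) = 1.4
Active neurons (>0): 4

4


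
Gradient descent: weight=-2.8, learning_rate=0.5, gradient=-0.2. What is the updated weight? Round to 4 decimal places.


w_new = w_old - lr * gradient
= -2.8 - 0.5 * -0.2
= -2.8 - (-0.1)
= -2.7000

-2.7000


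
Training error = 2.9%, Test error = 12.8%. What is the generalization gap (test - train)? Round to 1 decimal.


Generalization gap = test_error - train_error
= 12.8 - 2.9
= 9.9%
A moderate gap.

9.9


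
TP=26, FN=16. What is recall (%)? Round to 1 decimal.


Recall = TP / (TP + FN) * 100
= 26 / (26 + 16)
= 26 / 42
= 0.619
= 61.9%

61.9


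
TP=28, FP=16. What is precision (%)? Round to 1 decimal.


Precision = TP / (TP + FP) * 100
= 28 / (28 + 16)
= 28 / 44
= 0.6364
= 63.6%

63.6


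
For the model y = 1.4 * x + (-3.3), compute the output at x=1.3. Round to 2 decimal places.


y = 1.4 * 1.3 + (-3.3)
= 1.82 + (-3.3)
= -1.48

-1.48


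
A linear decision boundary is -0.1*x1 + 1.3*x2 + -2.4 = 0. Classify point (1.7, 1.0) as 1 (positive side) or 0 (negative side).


Compute -0.1 * 1.7 + 1.3 * 1.0 + -2.4
= -0.17 + 1.3 + -2.4
= -1.27
Since -1.27 < 0, the point is on the negative side.

0


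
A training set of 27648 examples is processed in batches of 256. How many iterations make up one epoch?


Iterations per epoch = dataset_size / batch_size
= 27648 / 256
= 108

108


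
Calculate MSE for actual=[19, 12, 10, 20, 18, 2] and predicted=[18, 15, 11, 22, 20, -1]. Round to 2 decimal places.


Differences: [1, -3, -1, -2, -2, 3]
Squared errors: [1, 9, 1, 4, 4, 9]
Sum of squared errors = 28
MSE = 28 / 6 = 4.67

4.67


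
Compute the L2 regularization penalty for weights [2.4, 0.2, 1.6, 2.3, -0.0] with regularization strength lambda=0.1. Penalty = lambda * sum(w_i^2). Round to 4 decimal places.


Squaring each weight:
2.4^2 = 5.76
0.2^2 = 0.04
1.6^2 = 2.56
2.3^2 = 5.29
(-0.0)^2 = 0.0
Sum of squares = 13.65
Penalty = 0.1 * 13.65 = 1.3650

1.3650


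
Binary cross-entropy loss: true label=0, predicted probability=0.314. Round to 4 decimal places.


For y=0: Loss = -log(1-p)
= -log(1 - 0.314)
= -log(0.686)
= -(-0.3769)
= 0.3769

0.3769


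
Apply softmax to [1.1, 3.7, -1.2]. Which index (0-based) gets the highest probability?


Softmax is a monotonic transformation, so it preserves the argmax.
We need to find the index of the maximum logit.
Index 0: 1.1
Index 1: 3.7
Index 2: -1.2
Maximum logit = 3.7 at index 1

1


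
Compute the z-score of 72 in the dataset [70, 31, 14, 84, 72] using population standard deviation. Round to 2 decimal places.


Mean = (70 + 31 + 14 + 84 + 72) / 5 = 54.2
Variance = sum((x_i - mean)^2) / n = 721.76
Std = sqrt(721.76) = 26.8656
Z = (x - mean) / std
= (72 - 54.2) / 26.8656
= 17.8 / 26.8656
= 0.66

0.66


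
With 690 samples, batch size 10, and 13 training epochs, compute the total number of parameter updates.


Iterations per epoch = 690 / 10 = 69
Total updates = iterations_per_epoch * epochs
= 69 * 13
= 897

897


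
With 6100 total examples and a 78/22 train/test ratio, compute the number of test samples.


Train samples = 6100 * 78% = 4758
Test samples = 6100 - 4758
= 1342

1342


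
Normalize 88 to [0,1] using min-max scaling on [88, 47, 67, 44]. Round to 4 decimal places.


Min = 44, Max = 88
Range = 88 - 44 = 44
Scaled = (x - min) / (max - min)
= (88 - 44) / 44
= 44 / 44
= 1.0000

1.0000


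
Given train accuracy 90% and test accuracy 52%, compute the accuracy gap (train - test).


Gap = train_accuracy - test_accuracy
= 90 - 52
= 38%
This large gap strongly indicates overfitting.

38


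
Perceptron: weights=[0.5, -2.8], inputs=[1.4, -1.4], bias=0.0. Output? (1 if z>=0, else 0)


z = w . x + b
= 0.5*1.4 + -2.8*-1.4 + 0.0
= 0.7 + 3.92 + 0.0
= 4.62 + 0.0
= 4.62
Since z = 4.62 >= 0, output = 1

1


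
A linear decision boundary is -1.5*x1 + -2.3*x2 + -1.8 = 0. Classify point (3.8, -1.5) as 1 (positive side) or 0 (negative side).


Compute -1.5 * 3.8 + -2.3 * -1.5 + -1.8
= -5.7 + 3.45 + -1.8
= -4.05
Since -4.05 < 0, the point is on the negative side.

0


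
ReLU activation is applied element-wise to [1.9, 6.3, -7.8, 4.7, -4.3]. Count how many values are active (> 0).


ReLU(x) = max(0, x) for each element:
ReLU(1.9) = 1.9
ReLU(6.3) = 6.3
ReLU(-7.8) = 0
ReLU(4.7) = 4.7
ReLU(-4.3) = 0
Active neurons (>0): 3

3


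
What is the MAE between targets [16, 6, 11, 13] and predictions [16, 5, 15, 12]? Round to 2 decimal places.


Absolute errors: [0, 1, 4, 1]
Sum of absolute errors = 6
MAE = 6 / 4 = 1.50

1.50


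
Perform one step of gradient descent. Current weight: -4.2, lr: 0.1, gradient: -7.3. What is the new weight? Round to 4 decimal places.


w_new = w_old - lr * gradient
= -4.2 - 0.1 * -7.3
= -4.2 - (-0.73)
= -3.4700

-3.4700


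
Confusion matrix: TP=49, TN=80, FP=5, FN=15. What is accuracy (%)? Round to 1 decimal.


Accuracy = (TP + TN) / (TP + TN + FP + FN) * 100
= (49 + 80) / (49 + 80 + 5 + 15)
= 129 / 149
= 0.8658
= 86.6%

86.6


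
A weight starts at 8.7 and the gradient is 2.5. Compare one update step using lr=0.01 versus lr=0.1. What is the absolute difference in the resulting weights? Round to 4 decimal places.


With lr=0.01: w_new = 8.7 - 0.01 * 2.5 = 8.675
With lr=0.1: w_new = 8.7 - 0.1 * 2.5 = 8.45
Absolute difference = |8.675 - 8.45|
= 0.2250

0.2250


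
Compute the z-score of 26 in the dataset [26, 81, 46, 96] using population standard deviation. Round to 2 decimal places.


Mean = (26 + 81 + 46 + 96) / 4 = 62.25
Variance = sum((x_i - mean)^2) / n = 767.1875
Std = sqrt(767.1875) = 27.6981
Z = (x - mean) / std
= (26 - 62.25) / 27.6981
= -36.25 / 27.6981
= -1.31

-1.31


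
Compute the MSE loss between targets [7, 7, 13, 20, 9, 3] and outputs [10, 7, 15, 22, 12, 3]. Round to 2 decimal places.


Differences: [-3, 0, -2, -2, -3, 0]
Squared errors: [9, 0, 4, 4, 9, 0]
Sum of squared errors = 26
MSE = 26 / 6 = 4.33

4.33


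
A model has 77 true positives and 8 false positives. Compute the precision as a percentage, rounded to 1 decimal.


Precision = TP / (TP + FP) * 100
= 77 / (77 + 8)
= 77 / 85
= 0.9059
= 90.6%

90.6


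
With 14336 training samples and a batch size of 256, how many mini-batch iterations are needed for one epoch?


Iterations per epoch = dataset_size / batch_size
= 14336 / 256
= 56

56


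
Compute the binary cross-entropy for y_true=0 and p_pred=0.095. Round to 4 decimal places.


For y=0: Loss = -log(1-p)
= -log(1 - 0.095)
= -log(0.905)
= -(-0.0998)
= 0.0998

0.0998


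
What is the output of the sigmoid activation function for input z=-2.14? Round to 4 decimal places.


sigmoid(z) = 1 / (1 + exp(-z))
exp(-(-2.14)) = exp(2.14) = 8.4994
1 + 8.4994 = 9.4994
1 / 9.4994 = 0.1053

0.1053


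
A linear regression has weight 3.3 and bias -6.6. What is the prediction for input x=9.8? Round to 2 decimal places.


y = 3.3 * 9.8 + (-6.6)
= 32.34 + (-6.6)
= 25.74

25.74


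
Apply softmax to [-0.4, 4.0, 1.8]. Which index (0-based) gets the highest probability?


Softmax is a monotonic transformation, so it preserves the argmax.
We need to find the index of the maximum logit.
Index 0: -0.4
Index 1: 4.0
Index 2: 1.8
Maximum logit = 4.0 at index 1

1


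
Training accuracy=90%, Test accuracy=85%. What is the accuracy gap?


Gap = train_accuracy - test_accuracy
= 90 - 85
= 5%
This moderate gap may indicate mild overfitting.

5


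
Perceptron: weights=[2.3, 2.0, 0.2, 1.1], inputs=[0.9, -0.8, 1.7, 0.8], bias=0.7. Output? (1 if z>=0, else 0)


z = w . x + b
= 2.3*0.9 + 2.0*-0.8 + 0.2*1.7 + 1.1*0.8 + 0.7
= 2.07 + -1.6 + 0.34 + 0.88 + 0.7
= 1.69 + 0.7
= 2.39
Since z = 2.39 >= 0, output = 1

1


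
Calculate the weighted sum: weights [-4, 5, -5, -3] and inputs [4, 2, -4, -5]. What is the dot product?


Element-wise products:
-4 * 4 = -16
5 * 2 = 10
-5 * -4 = 20
-3 * -5 = 15
Sum = -16 + 10 + 20 + 15
= 29

29


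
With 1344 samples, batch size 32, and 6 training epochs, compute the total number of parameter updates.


Iterations per epoch = 1344 / 32 = 42
Total updates = iterations_per_epoch * epochs
= 42 * 6
= 252

252


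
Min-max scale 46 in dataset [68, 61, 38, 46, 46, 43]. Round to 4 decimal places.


Min = 38, Max = 68
Range = 68 - 38 = 30
Scaled = (x - min) / (max - min)
= (46 - 38) / 30
= 8 / 30
= 0.2667

0.2667


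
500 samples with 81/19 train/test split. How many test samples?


Train samples = 500 * 81% = 405
Test samples = 500 - 405
= 95

95


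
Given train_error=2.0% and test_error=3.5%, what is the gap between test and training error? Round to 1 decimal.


Generalization gap = test_error - train_error
= 3.5 - 2.0
= 1.5%
A small gap suggests good generalization.

1.5


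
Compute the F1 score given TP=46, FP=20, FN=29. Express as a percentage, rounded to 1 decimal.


Precision = TP / (TP + FP) = 46 / 66 = 0.697
Recall = TP / (TP + FN) = 46 / 75 = 0.6133
F1 = 2 * P * R / (P + R)
= 2 * 0.697 * 0.6133 / (0.697 + 0.6133)
= 0.8549 / 1.3103
= 0.6525
As percentage: 65.2%

65.2


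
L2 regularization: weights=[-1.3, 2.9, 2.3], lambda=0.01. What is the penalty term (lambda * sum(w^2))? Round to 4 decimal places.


Squaring each weight:
(-1.3)^2 = 1.69
2.9^2 = 8.41
2.3^2 = 5.29
Sum of squares = 15.39
Penalty = 0.01 * 15.39 = 0.1539

0.1539


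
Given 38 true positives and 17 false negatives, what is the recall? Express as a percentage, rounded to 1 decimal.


Recall = TP / (TP + FN) * 100
= 38 / (38 + 17)
= 38 / 55
= 0.6909
= 69.1%

69.1


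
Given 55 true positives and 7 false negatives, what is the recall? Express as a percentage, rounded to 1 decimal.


Recall = TP / (TP + FN) * 100
= 55 / (55 + 7)
= 55 / 62
= 0.8871
= 88.7%

88.7


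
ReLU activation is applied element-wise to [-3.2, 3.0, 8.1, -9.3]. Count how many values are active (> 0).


ReLU(x) = max(0, x) for each element:
ReLU(-3.2) = 0
ReLU(3.0) = 3.0
ReLU(8.1) = 8.1
ReLU(-9.3) = 0
Active neurons (>0): 2

2


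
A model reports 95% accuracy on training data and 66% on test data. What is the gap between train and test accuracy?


Gap = train_accuracy - test_accuracy
= 95 - 66
= 29%
This large gap strongly indicates overfitting.

29


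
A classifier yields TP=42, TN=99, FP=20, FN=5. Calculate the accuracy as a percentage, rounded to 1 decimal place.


Accuracy = (TP + TN) / (TP + TN + FP + FN) * 100
= (42 + 99) / (42 + 99 + 20 + 5)
= 141 / 166
= 0.8494
= 84.9%

84.9


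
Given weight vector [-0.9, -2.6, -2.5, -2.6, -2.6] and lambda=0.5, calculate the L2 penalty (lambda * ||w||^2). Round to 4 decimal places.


Squaring each weight:
(-0.9)^2 = 0.81
(-2.6)^2 = 6.76
(-2.5)^2 = 6.25
(-2.6)^2 = 6.76
(-2.6)^2 = 6.76
Sum of squares = 27.34
Penalty = 0.5 * 27.34 = 13.6700

13.6700


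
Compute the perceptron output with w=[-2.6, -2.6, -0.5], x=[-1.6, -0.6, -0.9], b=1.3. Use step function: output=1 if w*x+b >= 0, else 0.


z = w . x + b
= -2.6*-1.6 + -2.6*-0.6 + -0.5*-0.9 + 1.3
= 4.16 + 1.56 + 0.45 + 1.3
= 6.17 + 1.3
= 7.47
Since z = 7.47 >= 0, output = 1

1


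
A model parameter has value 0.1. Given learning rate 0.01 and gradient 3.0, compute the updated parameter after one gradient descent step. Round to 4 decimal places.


w_new = w_old - lr * gradient
= 0.1 - 0.01 * 3.0
= 0.1 - (0.03)
= 0.0700

0.0700


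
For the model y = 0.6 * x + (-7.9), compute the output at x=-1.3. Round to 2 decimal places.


y = 0.6 * -1.3 + (-7.9)
= -0.78 + (-7.9)
= -8.68

-8.68


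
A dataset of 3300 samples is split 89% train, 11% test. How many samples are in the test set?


Train samples = 3300 * 89% = 2937
Test samples = 3300 - 2937
= 363

363


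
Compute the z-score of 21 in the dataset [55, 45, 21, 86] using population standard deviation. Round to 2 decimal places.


Mean = (55 + 45 + 21 + 86) / 4 = 51.75
Variance = sum((x_i - mean)^2) / n = 543.6875
Std = sqrt(543.6875) = 23.3171
Z = (x - mean) / std
= (21 - 51.75) / 23.3171
= -30.75 / 23.3171
= -1.32

-1.32


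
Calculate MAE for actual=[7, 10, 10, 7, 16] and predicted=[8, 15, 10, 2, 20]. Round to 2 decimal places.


Absolute errors: [1, 5, 0, 5, 4]
Sum of absolute errors = 15
MAE = 15 / 5 = 3.00

3.00


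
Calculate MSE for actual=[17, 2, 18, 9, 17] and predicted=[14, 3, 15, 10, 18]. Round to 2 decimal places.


Differences: [3, -1, 3, -1, -1]
Squared errors: [9, 1, 9, 1, 1]
Sum of squared errors = 21
MSE = 21 / 5 = 4.20

4.20


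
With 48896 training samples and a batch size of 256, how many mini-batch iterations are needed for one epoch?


Iterations per epoch = dataset_size / batch_size
= 48896 / 256
= 191

191


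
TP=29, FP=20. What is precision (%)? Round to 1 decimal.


Precision = TP / (TP + FP) * 100
= 29 / (29 + 20)
= 29 / 49
= 0.5918
= 59.2%

59.2


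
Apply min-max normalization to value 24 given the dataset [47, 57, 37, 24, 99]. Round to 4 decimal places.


Min = 24, Max = 99
Range = 99 - 24 = 75
Scaled = (x - min) / (max - min)
= (24 - 24) / 75
= 0 / 75
= 0.0000

0.0000


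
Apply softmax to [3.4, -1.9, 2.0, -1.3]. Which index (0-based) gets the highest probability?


Softmax is a monotonic transformation, so it preserves the argmax.
We need to find the index of the maximum logit.
Index 0: 3.4
Index 1: -1.9
Index 2: 2.0
Index 3: -1.3
Maximum logit = 3.4 at index 0

0


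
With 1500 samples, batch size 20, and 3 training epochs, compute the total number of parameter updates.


Iterations per epoch = 1500 / 20 = 75
Total updates = iterations_per_epoch * epochs
= 75 * 3
= 225

225


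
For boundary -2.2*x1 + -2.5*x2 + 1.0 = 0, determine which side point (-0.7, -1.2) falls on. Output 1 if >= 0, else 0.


Compute -2.2 * -0.7 + -2.5 * -1.2 + 1.0
= 1.54 + 3.0 + 1.0
= 5.54
Since 5.54 >= 0, the point is on the positive side.

1


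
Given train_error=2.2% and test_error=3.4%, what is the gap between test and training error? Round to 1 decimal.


Generalization gap = test_error - train_error
= 3.4 - 2.2
= 1.2%
A small gap suggests good generalization.

1.2


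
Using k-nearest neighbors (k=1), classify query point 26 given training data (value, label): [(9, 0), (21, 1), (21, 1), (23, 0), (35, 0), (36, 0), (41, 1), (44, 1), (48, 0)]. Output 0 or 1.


Distances from query 26:
Point 23 (class 0): distance = 3
K=1 nearest neighbors: classes = [0]
Votes for class 1: 0 / 1
Majority vote => class 0

0


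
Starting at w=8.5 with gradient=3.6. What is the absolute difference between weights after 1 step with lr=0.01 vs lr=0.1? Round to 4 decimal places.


With lr=0.01: w_new = 8.5 - 0.01 * 3.6 = 8.464
With lr=0.1: w_new = 8.5 - 0.1 * 3.6 = 8.14
Absolute difference = |8.464 - 8.14|
= 0.3240

0.3240


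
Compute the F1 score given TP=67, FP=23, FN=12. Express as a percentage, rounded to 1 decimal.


Precision = TP / (TP + FP) = 67 / 90 = 0.7444
Recall = TP / (TP + FN) = 67 / 79 = 0.8481
F1 = 2 * P * R / (P + R)
= 2 * 0.7444 * 0.8481 / (0.7444 + 0.8481)
= 1.2627 / 1.5925
= 0.7929
As percentage: 79.3%

79.3


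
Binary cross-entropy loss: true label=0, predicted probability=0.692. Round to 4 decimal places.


For y=0: Loss = -log(1-p)
= -log(1 - 0.692)
= -log(0.308)
= -(-1.1777)
= 1.1777

1.1777


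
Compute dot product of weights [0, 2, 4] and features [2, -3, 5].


Element-wise products:
0 * 2 = 0
2 * -3 = -6
4 * 5 = 20
Sum = 0 + -6 + 20
= 14

14


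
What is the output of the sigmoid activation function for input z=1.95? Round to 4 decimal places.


sigmoid(z) = 1 / (1 + exp(-z))
exp(-(1.95)) = exp(-1.95) = 0.1423
1 + 0.1423 = 1.1423
1 / 1.1423 = 0.8754

0.8754


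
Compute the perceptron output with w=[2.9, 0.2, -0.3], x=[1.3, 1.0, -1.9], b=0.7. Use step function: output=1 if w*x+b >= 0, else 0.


z = w . x + b
= 2.9*1.3 + 0.2*1.0 + -0.3*-1.9 + 0.7
= 3.77 + 0.2 + 0.57 + 0.7
= 4.54 + 0.7
= 5.24
Since z = 5.24 >= 0, output = 1

1


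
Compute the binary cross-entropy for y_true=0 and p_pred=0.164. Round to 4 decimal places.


For y=0: Loss = -log(1-p)
= -log(1 - 0.164)
= -log(0.836)
= -(-0.1791)
= 0.1791

0.1791


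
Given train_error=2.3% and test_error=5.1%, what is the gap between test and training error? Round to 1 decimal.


Generalization gap = test_error - train_error
= 5.1 - 2.3
= 2.8%
A moderate gap.

2.8


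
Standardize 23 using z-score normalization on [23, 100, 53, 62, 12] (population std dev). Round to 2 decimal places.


Mean = (23 + 100 + 53 + 62 + 12) / 5 = 50.0
Variance = sum((x_i - mean)^2) / n = 965.2
Std = sqrt(965.2) = 31.0677
Z = (x - mean) / std
= (23 - 50.0) / 31.0677
= -27.0 / 31.0677
= -0.87

-0.87


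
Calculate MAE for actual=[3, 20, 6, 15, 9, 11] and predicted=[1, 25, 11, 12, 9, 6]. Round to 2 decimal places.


Absolute errors: [2, 5, 5, 3, 0, 5]
Sum of absolute errors = 20
MAE = 20 / 6 = 3.33

3.33


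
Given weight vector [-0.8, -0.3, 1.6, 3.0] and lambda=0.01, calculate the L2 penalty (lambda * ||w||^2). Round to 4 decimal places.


Squaring each weight:
(-0.8)^2 = 0.64
(-0.3)^2 = 0.09
1.6^2 = 2.56
3.0^2 = 9.0
Sum of squares = 12.29
Penalty = 0.01 * 12.29 = 0.1229

0.1229


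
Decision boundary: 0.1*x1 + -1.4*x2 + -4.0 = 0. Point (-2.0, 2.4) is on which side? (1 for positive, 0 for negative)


Compute 0.1 * -2.0 + -1.4 * 2.4 + -4.0
= -0.2 + -3.36 + -4.0
= -7.56
Since -7.56 < 0, the point is on the negative side.

0


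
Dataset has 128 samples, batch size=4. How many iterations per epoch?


Iterations per epoch = dataset_size / batch_size
= 128 / 4
= 32

32


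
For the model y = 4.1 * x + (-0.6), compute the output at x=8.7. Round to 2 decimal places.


y = 4.1 * 8.7 + (-0.6)
= 35.67 + (-0.6)
= 35.07

35.07


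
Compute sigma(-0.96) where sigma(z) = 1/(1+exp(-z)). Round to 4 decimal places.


sigmoid(z) = 1 / (1 + exp(-z))
exp(-(-0.96)) = exp(0.96) = 2.6117
1 + 2.6117 = 3.6117
1 / 3.6117 = 0.2769

0.2769


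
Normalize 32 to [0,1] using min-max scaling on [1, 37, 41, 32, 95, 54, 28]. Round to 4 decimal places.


Min = 1, Max = 95
Range = 95 - 1 = 94
Scaled = (x - min) / (max - min)
= (32 - 1) / 94
= 31 / 94
= 0.3298

0.3298


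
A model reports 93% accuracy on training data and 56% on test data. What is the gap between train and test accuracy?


Gap = train_accuracy - test_accuracy
= 93 - 56
= 37%
This large gap strongly indicates overfitting.

37


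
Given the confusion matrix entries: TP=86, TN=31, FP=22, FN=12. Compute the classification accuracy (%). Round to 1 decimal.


Accuracy = (TP + TN) / (TP + TN + FP + FN) * 100
= (86 + 31) / (86 + 31 + 22 + 12)
= 117 / 151
= 0.7748
= 77.5%

77.5


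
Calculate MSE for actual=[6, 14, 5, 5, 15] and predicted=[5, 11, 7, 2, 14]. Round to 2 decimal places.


Differences: [1, 3, -2, 3, 1]
Squared errors: [1, 9, 4, 9, 1]
Sum of squared errors = 24
MSE = 24 / 5 = 4.80

4.80


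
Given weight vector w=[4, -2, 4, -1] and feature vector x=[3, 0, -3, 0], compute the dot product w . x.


Element-wise products:
4 * 3 = 12
-2 * 0 = 0
4 * -3 = -12
-1 * 0 = 0
Sum = 12 + 0 + -12 + 0
= 0

0


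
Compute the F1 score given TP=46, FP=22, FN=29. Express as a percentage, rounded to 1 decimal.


Precision = TP / (TP + FP) = 46 / 68 = 0.6765
Recall = TP / (TP + FN) = 46 / 75 = 0.6133
F1 = 2 * P * R / (P + R)
= 2 * 0.6765 * 0.6133 / (0.6765 + 0.6133)
= 0.8298 / 1.2898
= 0.6434
As percentage: 64.3%

64.3


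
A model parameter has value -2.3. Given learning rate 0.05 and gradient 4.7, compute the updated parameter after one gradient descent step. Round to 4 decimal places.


w_new = w_old - lr * gradient
= -2.3 - 0.05 * 4.7
= -2.3 - (0.235)
= -2.5350

-2.5350


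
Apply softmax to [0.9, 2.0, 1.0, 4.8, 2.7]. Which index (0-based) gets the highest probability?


Softmax is a monotonic transformation, so it preserves the argmax.
We need to find the index of the maximum logit.
Index 0: 0.9
Index 1: 2.0
Index 2: 1.0
Index 3: 4.8
Index 4: 2.7
Maximum logit = 4.8 at index 3

3


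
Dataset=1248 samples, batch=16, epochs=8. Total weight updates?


Iterations per epoch = 1248 / 16 = 78
Total updates = iterations_per_epoch * epochs
= 78 * 8
= 624

624


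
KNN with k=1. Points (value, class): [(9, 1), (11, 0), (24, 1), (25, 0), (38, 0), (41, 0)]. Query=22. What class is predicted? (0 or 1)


Distances from query 22:
Point 24 (class 1): distance = 2
K=1 nearest neighbors: classes = [1]
Votes for class 1: 1 / 1
Majority vote => class 1

1


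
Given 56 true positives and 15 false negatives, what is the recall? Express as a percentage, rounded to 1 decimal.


Recall = TP / (TP + FN) * 100
= 56 / (56 + 15)
= 56 / 71
= 0.7887
= 78.9%

78.9


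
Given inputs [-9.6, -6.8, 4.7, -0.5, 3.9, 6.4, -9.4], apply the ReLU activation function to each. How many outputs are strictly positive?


ReLU(x) = max(0, x) for each element:
ReLU(-9.6) = 0
ReLU(-6.8) = 0
ReLU(4.7) = 4.7
ReLU(-0.5) = 0
ReLU(3.9) = 3.9
ReLU(6.4) = 6.4
ReLU(-9.4) = 0
Active neurons (>0): 3

3


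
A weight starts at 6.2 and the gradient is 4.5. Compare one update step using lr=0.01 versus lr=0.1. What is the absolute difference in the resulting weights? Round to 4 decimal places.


With lr=0.01: w_new = 6.2 - 0.01 * 4.5 = 6.155
With lr=0.1: w_new = 6.2 - 0.1 * 4.5 = 5.75
Absolute difference = |6.155 - 5.75|
= 0.4050

0.4050


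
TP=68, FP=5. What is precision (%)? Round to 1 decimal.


Precision = TP / (TP + FP) * 100
= 68 / (68 + 5)
= 68 / 73
= 0.9315
= 93.2%

93.2


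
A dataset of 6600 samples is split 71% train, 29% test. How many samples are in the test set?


Train samples = 6600 * 71% = 4686
Test samples = 6600 - 4686
= 1914

1914


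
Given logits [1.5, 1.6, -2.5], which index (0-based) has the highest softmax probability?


Softmax is a monotonic transformation, so it preserves the argmax.
We need to find the index of the maximum logit.
Index 0: 1.5
Index 1: 1.6
Index 2: -2.5
Maximum logit = 1.6 at index 1

1


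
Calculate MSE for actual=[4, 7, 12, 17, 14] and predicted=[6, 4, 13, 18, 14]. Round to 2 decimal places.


Differences: [-2, 3, -1, -1, 0]
Squared errors: [4, 9, 1, 1, 0]
Sum of squared errors = 15
MSE = 15 / 5 = 3.00

3.00


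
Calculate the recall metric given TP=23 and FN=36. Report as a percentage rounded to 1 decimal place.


Recall = TP / (TP + FN) * 100
= 23 / (23 + 36)
= 23 / 59
= 0.3898
= 39.0%

39.0


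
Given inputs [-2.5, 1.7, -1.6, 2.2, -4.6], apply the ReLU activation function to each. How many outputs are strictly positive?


ReLU(x) = max(0, x) for each element:
ReLU(-2.5) = 0
ReLU(1.7) = 1.7
ReLU(-1.6) = 0
ReLU(2.2) = 2.2
ReLU(-4.6) = 0
Active neurons (>0): 2

2


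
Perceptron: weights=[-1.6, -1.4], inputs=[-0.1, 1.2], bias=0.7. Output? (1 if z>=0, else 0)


z = w . x + b
= -1.6*-0.1 + -1.4*1.2 + 0.7
= 0.16 + -1.68 + 0.7
= -1.52 + 0.7
= -0.82
Since z = -0.82 < 0, output = 0

0


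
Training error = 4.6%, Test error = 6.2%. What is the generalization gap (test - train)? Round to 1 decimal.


Generalization gap = test_error - train_error
= 6.2 - 4.6
= 1.6%
A small gap suggests good generalization.

1.6


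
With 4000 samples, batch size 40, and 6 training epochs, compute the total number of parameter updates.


Iterations per epoch = 4000 / 40 = 100
Total updates = iterations_per_epoch * epochs
= 100 * 6
= 600

600


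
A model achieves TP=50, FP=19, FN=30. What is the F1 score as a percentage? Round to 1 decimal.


Precision = TP / (TP + FP) = 50 / 69 = 0.7246
Recall = TP / (TP + FN) = 50 / 80 = 0.625
F1 = 2 * P * R / (P + R)
= 2 * 0.7246 * 0.625 / (0.7246 + 0.625)
= 0.9058 / 1.3496
= 0.6711
As percentage: 67.1%

67.1


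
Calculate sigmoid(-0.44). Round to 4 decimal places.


sigmoid(z) = 1 / (1 + exp(-z))
exp(-(-0.44)) = exp(0.44) = 1.5527
1 + 1.5527 = 2.5527
1 / 2.5527 = 0.3917

0.3917


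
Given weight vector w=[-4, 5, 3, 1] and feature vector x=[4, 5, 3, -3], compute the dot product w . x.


Element-wise products:
-4 * 4 = -16
5 * 5 = 25
3 * 3 = 9
1 * -3 = -3
Sum = -16 + 25 + 9 + -3
= 15

15


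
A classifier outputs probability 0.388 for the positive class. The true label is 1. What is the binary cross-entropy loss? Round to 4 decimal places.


For y=1: Loss = -log(p)
= -log(0.388)
= -(-0.9467)
= 0.9467

0.9467


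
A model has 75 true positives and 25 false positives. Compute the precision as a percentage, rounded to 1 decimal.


Precision = TP / (TP + FP) * 100
= 75 / (75 + 25)
= 75 / 100
= 0.75
= 75.0%

75.0


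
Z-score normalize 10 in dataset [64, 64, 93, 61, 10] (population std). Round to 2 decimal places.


Mean = (64 + 64 + 93 + 61 + 10) / 5 = 58.4
Variance = sum((x_i - mean)^2) / n = 721.84
Std = sqrt(721.84) = 26.8671
Z = (x - mean) / std
= (10 - 58.4) / 26.8671
= -48.4 / 26.8671
= -1.80

-1.80


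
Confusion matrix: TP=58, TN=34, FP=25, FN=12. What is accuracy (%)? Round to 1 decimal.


Accuracy = (TP + TN) / (TP + TN + FP + FN) * 100
= (58 + 34) / (58 + 34 + 25 + 12)
= 92 / 129
= 0.7132
= 71.3%

71.3


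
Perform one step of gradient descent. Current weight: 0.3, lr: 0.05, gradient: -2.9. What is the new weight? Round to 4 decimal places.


w_new = w_old - lr * gradient
= 0.3 - 0.05 * -2.9
= 0.3 - (-0.145)
= 0.4450

0.4450


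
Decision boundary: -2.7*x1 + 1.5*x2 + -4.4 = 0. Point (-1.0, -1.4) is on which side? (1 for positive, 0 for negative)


Compute -2.7 * -1.0 + 1.5 * -1.4 + -4.4
= 2.7 + -2.1 + -4.4
= -3.8
Since -3.8 < 0, the point is on the negative side.

0


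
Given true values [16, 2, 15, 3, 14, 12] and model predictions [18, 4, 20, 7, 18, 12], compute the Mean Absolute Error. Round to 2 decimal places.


Absolute errors: [2, 2, 5, 4, 4, 0]
Sum of absolute errors = 17
MAE = 17 / 6 = 2.83

2.83


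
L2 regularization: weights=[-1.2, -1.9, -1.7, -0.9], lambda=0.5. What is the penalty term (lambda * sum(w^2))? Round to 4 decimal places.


Squaring each weight:
(-1.2)^2 = 1.44
(-1.9)^2 = 3.61
(-1.7)^2 = 2.89
(-0.9)^2 = 0.81
Sum of squares = 8.75
Penalty = 0.5 * 8.75 = 4.3750

4.3750


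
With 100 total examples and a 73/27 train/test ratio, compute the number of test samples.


Train samples = 100 * 73% = 73
Test samples = 100 - 73
= 27

27


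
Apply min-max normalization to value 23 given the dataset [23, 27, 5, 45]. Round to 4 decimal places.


Min = 5, Max = 45
Range = 45 - 5 = 40
Scaled = (x - min) / (max - min)
= (23 - 5) / 40
= 18 / 40
= 0.4500

0.4500
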